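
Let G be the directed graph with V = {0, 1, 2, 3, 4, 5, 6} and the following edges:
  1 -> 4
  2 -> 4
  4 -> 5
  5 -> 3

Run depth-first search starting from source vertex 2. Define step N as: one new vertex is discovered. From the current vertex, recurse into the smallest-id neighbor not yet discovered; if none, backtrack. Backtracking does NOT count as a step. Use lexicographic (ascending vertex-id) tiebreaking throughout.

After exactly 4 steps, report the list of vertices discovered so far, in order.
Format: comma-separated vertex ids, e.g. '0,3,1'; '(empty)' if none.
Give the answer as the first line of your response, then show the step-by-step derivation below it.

2,4,5,3

step 1: discover 2; path=2; order=2
step 2: discover 4; path=2>4; order=2,4
step 3: discover 5; path=2>4>5; order=2,4,5
step 4: discover 3; path=2>4>5>3; order=2,4,5,3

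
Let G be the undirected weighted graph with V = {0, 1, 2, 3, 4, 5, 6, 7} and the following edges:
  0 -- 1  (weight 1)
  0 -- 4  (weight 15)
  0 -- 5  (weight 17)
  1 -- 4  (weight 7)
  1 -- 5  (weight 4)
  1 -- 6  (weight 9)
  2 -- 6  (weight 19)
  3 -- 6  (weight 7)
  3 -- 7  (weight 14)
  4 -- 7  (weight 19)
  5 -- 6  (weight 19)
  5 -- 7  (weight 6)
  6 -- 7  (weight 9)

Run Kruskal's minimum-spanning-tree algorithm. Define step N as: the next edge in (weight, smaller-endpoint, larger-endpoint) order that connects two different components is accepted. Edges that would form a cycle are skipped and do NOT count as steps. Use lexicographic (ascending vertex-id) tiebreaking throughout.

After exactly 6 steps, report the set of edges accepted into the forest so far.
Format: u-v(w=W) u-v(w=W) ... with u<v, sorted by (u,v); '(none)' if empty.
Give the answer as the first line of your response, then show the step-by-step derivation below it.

0-1(w=1) 1-4(w=7) 1-5(w=4) 1-6(w=9) 3-6(w=7) 5-7(w=6)

step 1: add edge 0-1 (w=1); MST = {0-1(w=1)}
step 2: add edge 1-5 (w=4); MST = {0-1(w=1) 1-5(w=4)}
step 3: add edge 5-7 (w=6); MST = {0-1(w=1) 1-5(w=4) 5-7(w=6)}
step 4: add edge 1-4 (w=7); MST = {0-1(w=1) 1-4(w=7) 1-5(w=4) 5-7(w=6)}
step 5: add edge 3-6 (w=7); MST = {0-1(w=1) 1-4(w=7) 1-5(w=4) 3-6(w=7) 5-7(w=6)}
step 6: add edge 1-6 (w=9); MST = {0-1(w=1) 1-4(w=7) 1-5(w=4) 1-6(w=9) 3-6(w=7) 5-7(w=6)}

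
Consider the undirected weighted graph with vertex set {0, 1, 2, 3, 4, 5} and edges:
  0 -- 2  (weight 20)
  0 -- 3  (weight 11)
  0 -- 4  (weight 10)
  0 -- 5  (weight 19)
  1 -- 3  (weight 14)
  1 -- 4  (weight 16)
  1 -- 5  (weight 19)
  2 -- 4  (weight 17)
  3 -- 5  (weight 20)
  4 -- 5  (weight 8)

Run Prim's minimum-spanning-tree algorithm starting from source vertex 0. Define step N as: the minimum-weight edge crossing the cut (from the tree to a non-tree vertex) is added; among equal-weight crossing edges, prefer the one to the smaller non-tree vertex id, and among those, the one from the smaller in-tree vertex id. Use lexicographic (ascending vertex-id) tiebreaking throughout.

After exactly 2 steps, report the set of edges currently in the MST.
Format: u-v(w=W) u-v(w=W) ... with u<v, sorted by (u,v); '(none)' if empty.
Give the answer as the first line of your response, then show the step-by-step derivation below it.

0-4(w=10) 4-5(w=8)

step 1: add edge 0-4 (w=10); MST = {0-4(w=10)}
step 2: add edge 4-5 (w=8); MST = {0-4(w=10) 4-5(w=8)}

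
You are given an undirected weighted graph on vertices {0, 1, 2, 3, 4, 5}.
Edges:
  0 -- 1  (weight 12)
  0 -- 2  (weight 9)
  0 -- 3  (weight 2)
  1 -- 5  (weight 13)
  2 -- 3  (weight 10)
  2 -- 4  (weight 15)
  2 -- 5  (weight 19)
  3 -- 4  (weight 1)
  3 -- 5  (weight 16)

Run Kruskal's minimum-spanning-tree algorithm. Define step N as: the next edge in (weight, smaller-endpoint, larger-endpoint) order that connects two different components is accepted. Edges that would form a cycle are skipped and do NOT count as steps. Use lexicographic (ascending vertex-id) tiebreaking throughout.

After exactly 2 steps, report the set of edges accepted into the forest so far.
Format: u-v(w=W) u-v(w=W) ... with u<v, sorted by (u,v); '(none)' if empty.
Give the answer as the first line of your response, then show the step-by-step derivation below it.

0-3(w=2) 3-4(w=1)

step 1: add edge 3-4 (w=1); MST = {3-4(w=1)}
step 2: add edge 0-3 (w=2); MST = {0-3(w=2) 3-4(w=1)}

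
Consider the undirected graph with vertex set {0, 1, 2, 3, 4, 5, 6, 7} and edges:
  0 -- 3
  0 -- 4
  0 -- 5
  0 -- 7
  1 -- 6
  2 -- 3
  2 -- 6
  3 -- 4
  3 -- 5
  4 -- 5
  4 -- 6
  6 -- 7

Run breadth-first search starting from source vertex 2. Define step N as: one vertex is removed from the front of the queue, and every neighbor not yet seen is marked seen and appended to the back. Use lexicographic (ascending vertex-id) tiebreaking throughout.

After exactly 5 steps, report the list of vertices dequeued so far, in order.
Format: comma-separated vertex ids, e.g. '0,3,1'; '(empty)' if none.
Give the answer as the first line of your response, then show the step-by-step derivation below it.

2,3,6,0,4

step 1: dequeue 2; queue=[3,6]; order=2
step 2: dequeue 3; queue=[6,0,4,5]; order=2,3
step 3: dequeue 6; queue=[0,4,5,1,7]; order=2,3,6
step 4: dequeue 0; queue=[4,5,1,7]; order=2,3,6,0
step 5: dequeue 4; queue=[5,1,7]; order=2,3,6,0,4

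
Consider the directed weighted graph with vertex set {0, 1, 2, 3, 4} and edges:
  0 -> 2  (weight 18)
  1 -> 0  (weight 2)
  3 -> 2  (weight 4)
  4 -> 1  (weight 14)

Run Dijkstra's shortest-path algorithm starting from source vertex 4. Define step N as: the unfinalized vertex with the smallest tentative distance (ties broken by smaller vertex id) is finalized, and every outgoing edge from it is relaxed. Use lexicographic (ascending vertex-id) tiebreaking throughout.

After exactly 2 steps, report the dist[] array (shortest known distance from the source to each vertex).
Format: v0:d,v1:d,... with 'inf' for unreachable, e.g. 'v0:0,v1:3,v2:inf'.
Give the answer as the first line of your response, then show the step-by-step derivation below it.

v0:16,v1:14,v2:inf,v3:inf,v4:0

step 1: dist = v0:inf,v1:14,v2:inf,v3:inf,v4:0
step 2: dist = v0:16,v1:14,v2:inf,v3:inf,v4:0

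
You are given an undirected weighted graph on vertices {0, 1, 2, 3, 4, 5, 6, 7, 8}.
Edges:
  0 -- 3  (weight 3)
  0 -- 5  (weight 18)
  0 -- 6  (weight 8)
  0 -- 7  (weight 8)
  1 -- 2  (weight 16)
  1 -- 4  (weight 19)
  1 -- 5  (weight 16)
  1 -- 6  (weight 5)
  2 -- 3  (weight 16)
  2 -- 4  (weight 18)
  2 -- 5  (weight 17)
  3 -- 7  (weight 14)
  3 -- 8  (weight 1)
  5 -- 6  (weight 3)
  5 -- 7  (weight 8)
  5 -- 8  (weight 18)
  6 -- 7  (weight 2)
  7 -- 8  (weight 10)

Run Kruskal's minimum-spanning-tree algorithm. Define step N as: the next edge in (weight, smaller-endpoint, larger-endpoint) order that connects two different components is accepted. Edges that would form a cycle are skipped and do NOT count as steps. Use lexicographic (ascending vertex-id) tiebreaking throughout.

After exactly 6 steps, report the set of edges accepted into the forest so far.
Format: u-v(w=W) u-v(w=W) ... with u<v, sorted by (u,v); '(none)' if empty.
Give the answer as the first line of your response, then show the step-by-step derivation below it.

0-3(w=3) 0-6(w=8) 1-6(w=5) 3-8(w=1) 5-6(w=3) 6-7(w=2)

step 1: add edge 3-8 (w=1); MST = {3-8(w=1)}
step 2: add edge 6-7 (w=2); MST = {3-8(w=1) 6-7(w=2)}
step 3: add edge 0-3 (w=3); MST = {0-3(w=3) 3-8(w=1) 6-7(w=2)}
step 4: add edge 5-6 (w=3); MST = {0-3(w=3) 3-8(w=1) 5-6(w=3) 6-7(w=2)}
step 5: add edge 1-6 (w=5); MST = {0-3(w=3) 1-6(w=5) 3-8(w=1) 5-6(w=3) 6-7(w=2)}
step 6: add edge 0-6 (w=8); MST = {0-3(w=3) 0-6(w=8) 1-6(w=5) 3-8(w=1) 5-6(w=3) 6-7(w=2)}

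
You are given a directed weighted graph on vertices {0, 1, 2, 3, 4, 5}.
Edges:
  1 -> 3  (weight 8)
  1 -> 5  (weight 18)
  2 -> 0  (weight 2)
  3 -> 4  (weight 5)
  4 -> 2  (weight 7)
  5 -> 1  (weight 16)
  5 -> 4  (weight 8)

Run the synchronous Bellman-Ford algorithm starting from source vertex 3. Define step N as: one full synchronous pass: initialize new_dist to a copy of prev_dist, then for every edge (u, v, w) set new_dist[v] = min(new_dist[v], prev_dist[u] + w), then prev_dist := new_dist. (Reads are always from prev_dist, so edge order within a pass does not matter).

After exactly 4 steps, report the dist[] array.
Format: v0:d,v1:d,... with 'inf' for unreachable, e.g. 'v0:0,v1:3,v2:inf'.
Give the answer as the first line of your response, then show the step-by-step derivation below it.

v0:14,v1:inf,v2:12,v3:0,v4:5,v5:inf

step 1: dist = v0:inf,v1:inf,v2:inf,v3:0,v4:5,v5:inf
step 2: dist = v0:inf,v1:inf,v2:12,v3:0,v4:5,v5:inf
step 3: dist = v0:14,v1:inf,v2:12,v3:0,v4:5,v5:inf
step 4: dist = v0:14,v1:inf,v2:12,v3:0,v4:5,v5:inf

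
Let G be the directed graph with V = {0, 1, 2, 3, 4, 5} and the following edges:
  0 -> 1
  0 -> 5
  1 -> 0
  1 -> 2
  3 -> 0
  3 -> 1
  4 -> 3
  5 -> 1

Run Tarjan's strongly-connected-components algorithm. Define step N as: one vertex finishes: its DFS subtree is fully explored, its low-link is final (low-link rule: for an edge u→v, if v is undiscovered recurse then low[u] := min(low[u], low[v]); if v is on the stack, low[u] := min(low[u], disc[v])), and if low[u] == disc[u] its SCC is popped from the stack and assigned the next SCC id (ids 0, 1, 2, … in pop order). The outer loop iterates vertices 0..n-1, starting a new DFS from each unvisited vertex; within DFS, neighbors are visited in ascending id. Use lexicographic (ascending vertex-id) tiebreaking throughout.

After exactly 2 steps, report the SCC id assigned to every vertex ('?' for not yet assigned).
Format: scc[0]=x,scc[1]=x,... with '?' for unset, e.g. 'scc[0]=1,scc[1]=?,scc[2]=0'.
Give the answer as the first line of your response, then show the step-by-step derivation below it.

scc[0]=?,scc[1]=?,scc[2]=0,scc[3]=?,scc[4]=?,scc[5]=?

step 1: low=(low[0]=0,low[1]=0,low[2]=2,low[3]=?,low[4]=?,low[5]=?); scc=(scc[0]=?,scc[1]=?,scc[2]=0,scc[3]=?,scc[4]=?,scc[5]=?)
step 2: low=(low[0]=0,low[1]=0,low[2]=2,low[3]=?,low[4]=?,low[5]=?); scc=(scc[0]=?,scc[1]=?,scc[2]=0,scc[3]=?,scc[4]=?,scc[5]=?)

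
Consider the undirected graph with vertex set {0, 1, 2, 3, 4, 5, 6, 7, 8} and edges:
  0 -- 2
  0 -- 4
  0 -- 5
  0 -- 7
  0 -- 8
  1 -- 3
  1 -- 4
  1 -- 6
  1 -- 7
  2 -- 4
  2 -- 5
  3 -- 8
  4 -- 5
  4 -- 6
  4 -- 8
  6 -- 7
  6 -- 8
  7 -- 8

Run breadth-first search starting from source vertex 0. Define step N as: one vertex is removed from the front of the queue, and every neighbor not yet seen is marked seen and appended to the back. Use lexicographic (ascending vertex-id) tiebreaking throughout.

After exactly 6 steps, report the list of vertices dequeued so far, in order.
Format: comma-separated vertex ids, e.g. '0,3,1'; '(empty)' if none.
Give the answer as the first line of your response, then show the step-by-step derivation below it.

0,2,4,5,7,8

step 1: dequeue 0; queue=[2,4,5,7,8]; order=0
step 2: dequeue 2; queue=[4,5,7,8]; order=0,2
step 3: dequeue 4; queue=[5,7,8,1,6]; order=0,2,4
step 4: dequeue 5; queue=[7,8,1,6]; order=0,2,4,5
step 5: dequeue 7; queue=[8,1,6]; order=0,2,4,5,7
step 6: dequeue 8; queue=[1,6,3]; order=0,2,4,5,7,8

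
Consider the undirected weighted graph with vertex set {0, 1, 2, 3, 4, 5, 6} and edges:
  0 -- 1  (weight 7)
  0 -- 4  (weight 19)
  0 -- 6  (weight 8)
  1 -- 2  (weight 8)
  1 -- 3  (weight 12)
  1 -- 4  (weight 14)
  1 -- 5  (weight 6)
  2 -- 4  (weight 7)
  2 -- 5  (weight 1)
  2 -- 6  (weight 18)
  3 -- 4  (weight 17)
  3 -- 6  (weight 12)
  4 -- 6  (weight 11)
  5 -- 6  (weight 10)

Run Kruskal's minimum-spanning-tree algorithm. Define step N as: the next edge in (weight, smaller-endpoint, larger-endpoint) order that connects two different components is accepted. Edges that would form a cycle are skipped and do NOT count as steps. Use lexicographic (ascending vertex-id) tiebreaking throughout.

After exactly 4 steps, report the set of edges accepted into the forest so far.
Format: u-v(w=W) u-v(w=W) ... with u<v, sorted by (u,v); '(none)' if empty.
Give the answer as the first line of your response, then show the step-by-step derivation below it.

0-1(w=7) 1-5(w=6) 2-4(w=7) 2-5(w=1)

step 1: add edge 2-5 (w=1); MST = {2-5(w=1)}
step 2: add edge 1-5 (w=6); MST = {1-5(w=6) 2-5(w=1)}
step 3: add edge 0-1 (w=7); MST = {0-1(w=7) 1-5(w=6) 2-5(w=1)}
step 4: add edge 2-4 (w=7); MST = {0-1(w=7) 1-5(w=6) 2-4(w=7) 2-5(w=1)}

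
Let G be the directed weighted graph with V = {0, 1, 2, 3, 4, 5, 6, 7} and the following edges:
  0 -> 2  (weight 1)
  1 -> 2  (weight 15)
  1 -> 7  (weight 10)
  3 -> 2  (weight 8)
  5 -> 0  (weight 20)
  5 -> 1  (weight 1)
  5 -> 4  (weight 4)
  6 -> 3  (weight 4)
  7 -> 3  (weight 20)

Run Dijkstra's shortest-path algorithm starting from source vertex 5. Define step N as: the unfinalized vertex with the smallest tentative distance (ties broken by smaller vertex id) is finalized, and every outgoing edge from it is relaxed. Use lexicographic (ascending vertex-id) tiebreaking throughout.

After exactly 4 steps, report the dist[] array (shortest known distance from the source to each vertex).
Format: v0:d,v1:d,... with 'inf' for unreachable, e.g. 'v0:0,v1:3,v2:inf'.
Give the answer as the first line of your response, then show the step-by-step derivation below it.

v0:20,v1:1,v2:16,v3:31,v4:4,v5:0,v6:inf,v7:11

step 1: dist = v0:20,v1:1,v2:inf,v3:inf,v4:4,v5:0,v6:inf,v7:inf
step 2: dist = v0:20,v1:1,v2:16,v3:inf,v4:4,v5:0,v6:inf,v7:11
step 3: dist = v0:20,v1:1,v2:16,v3:inf,v4:4,v5:0,v6:inf,v7:11
step 4: dist = v0:20,v1:1,v2:16,v3:31,v4:4,v5:0,v6:inf,v7:11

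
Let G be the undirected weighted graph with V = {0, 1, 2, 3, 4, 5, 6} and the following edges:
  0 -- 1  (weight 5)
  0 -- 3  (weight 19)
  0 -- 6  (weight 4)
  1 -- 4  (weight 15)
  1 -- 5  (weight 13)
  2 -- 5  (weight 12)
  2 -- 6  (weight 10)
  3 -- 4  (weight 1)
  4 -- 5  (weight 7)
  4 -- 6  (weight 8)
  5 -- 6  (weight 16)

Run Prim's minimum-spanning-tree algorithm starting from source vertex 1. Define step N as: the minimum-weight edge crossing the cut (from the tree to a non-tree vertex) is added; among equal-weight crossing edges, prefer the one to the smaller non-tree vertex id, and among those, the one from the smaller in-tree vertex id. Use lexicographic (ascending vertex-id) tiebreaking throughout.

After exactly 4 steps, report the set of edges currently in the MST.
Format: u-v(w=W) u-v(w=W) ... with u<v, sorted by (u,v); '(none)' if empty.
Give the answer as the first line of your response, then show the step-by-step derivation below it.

0-1(w=5) 0-6(w=4) 3-4(w=1) 4-6(w=8)

step 1: add edge 0-1 (w=5); MST = {0-1(w=5)}
step 2: add edge 0-6 (w=4); MST = {0-1(w=5) 0-6(w=4)}
step 3: add edge 4-6 (w=8); MST = {0-1(w=5) 0-6(w=4) 4-6(w=8)}
step 4: add edge 3-4 (w=1); MST = {0-1(w=5) 0-6(w=4) 3-4(w=1) 4-6(w=8)}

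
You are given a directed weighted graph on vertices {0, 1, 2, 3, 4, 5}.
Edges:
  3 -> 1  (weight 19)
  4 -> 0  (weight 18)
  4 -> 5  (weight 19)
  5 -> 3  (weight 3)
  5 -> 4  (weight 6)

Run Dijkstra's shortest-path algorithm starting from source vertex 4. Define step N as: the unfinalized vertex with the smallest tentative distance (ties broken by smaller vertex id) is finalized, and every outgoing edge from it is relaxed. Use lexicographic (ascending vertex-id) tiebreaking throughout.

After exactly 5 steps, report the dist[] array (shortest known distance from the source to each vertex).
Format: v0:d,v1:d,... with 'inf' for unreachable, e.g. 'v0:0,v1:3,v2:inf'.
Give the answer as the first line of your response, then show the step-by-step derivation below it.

v0:18,v1:41,v2:inf,v3:22,v4:0,v5:19

step 1: dist = v0:18,v1:inf,v2:inf,v3:inf,v4:0,v5:19
step 2: dist = v0:18,v1:inf,v2:inf,v3:inf,v4:0,v5:19
step 3: dist = v0:18,v1:inf,v2:inf,v3:22,v4:0,v5:19
step 4: dist = v0:18,v1:41,v2:inf,v3:22,v4:0,v5:19
step 5: dist = v0:18,v1:41,v2:inf,v3:22,v4:0,v5:19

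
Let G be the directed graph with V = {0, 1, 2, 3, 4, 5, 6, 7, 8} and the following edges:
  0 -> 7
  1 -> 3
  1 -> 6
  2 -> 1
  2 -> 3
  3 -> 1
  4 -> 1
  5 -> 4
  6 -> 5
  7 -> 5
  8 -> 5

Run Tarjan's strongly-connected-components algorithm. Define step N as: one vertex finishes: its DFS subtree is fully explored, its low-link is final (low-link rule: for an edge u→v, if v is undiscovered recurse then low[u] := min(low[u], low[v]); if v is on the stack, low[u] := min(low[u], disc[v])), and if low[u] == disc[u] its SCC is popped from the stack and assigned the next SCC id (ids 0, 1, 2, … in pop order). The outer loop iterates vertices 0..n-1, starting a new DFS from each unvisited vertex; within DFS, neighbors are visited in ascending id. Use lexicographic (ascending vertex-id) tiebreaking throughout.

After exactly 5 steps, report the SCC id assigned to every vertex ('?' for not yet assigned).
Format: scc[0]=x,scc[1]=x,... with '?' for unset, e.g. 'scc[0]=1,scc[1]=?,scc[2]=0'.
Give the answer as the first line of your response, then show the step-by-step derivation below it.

scc[0]=?,scc[1]=0,scc[2]=?,scc[3]=0,scc[4]=0,scc[5]=0,scc[6]=0,scc[7]=?,scc[8]=?

step 1: low=(low[0]=0,low[1]=4,low[2]=?,low[3]=4,low[4]=3,low[5]=2,low[6]=?,low[7]=1,low[8]=?); scc=(scc[0]=?,scc[1]=?,scc[2]=?,scc[3]=?,scc[4]=?,scc[5]=?,scc[6]=?,scc[7]=?,scc[8]=?)
step 2: low=(low[0]=0,low[1]=4,low[2]=?,low[3]=4,low[4]=3,low[5]=2,low[6]=2,low[7]=1,low[8]=?); scc=(scc[0]=?,scc[1]=?,scc[2]=?,scc[3]=?,scc[4]=?,scc[5]=?,scc[6]=?,scc[7]=?,scc[8]=?)
step 3: low=(low[0]=0,low[1]=2,low[2]=?,low[3]=4,low[4]=3,low[5]=2,low[6]=2,low[7]=1,low[8]=?); scc=(scc[0]=?,scc[1]=?,scc[2]=?,scc[3]=?,scc[4]=?,scc[5]=?,scc[6]=?,scc[7]=?,scc[8]=?)
step 4: low=(low[0]=0,low[1]=2,low[2]=?,low[3]=4,low[4]=2,low[5]=2,low[6]=2,low[7]=1,low[8]=?); scc=(scc[0]=?,scc[1]=?,scc[2]=?,scc[3]=?,scc[4]=?,scc[5]=?,scc[6]=?,scc[7]=?,scc[8]=?)
step 5: low=(low[0]=0,low[1]=2,low[2]=?,low[3]=4,low[4]=2,low[5]=2,low[6]=2,low[7]=1,low[8]=?); scc=(scc[0]=?,scc[1]=0,scc[2]=?,scc[3]=0,scc[4]=0,scc[5]=0,scc[6]=0,scc[7]=?,scc[8]=?)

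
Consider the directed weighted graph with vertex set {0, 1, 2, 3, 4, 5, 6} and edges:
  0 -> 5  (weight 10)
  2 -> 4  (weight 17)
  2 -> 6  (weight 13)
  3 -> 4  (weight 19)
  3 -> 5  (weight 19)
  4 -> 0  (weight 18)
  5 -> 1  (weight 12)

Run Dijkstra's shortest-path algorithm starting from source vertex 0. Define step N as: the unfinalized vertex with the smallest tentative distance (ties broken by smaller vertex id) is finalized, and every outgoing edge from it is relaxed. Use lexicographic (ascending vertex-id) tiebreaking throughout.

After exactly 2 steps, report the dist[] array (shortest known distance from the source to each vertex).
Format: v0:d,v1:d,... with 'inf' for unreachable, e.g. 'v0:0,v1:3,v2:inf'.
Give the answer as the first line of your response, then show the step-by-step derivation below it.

v0:0,v1:22,v2:inf,v3:inf,v4:inf,v5:10,v6:inf

step 1: dist = v0:0,v1:inf,v2:inf,v3:inf,v4:inf,v5:10,v6:inf
step 2: dist = v0:0,v1:22,v2:inf,v3:inf,v4:inf,v5:10,v6:inf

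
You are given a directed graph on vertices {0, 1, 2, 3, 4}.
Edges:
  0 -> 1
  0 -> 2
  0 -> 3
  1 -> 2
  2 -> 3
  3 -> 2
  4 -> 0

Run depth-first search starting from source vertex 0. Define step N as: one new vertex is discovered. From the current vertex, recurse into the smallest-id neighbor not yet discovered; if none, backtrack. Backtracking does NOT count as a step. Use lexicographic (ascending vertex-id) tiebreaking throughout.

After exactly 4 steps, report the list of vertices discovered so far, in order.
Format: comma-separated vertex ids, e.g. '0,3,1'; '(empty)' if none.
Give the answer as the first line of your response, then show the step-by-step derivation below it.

0,1,2,3

step 1: discover 0; path=0; order=0
step 2: discover 1; path=0>1; order=0,1
step 3: discover 2; path=0>1>2; order=0,1,2
step 4: discover 3; path=0>1>2>3; order=0,1,2,3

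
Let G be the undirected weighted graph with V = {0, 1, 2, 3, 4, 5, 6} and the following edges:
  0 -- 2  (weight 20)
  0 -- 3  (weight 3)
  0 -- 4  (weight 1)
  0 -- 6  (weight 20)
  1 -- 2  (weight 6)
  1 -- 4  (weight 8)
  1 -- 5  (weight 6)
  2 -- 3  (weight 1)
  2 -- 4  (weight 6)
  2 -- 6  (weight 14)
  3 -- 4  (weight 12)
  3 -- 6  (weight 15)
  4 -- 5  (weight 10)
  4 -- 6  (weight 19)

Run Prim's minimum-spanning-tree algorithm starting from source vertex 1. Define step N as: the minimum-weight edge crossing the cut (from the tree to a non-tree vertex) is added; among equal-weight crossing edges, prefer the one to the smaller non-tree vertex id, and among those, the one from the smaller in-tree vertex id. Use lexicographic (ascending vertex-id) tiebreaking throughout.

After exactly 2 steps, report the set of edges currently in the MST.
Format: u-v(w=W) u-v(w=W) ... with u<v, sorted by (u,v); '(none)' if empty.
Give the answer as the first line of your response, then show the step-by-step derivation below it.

1-2(w=6) 2-3(w=1)

step 1: add edge 1-2 (w=6); MST = {1-2(w=6)}
step 2: add edge 2-3 (w=1); MST = {1-2(w=6) 2-3(w=1)}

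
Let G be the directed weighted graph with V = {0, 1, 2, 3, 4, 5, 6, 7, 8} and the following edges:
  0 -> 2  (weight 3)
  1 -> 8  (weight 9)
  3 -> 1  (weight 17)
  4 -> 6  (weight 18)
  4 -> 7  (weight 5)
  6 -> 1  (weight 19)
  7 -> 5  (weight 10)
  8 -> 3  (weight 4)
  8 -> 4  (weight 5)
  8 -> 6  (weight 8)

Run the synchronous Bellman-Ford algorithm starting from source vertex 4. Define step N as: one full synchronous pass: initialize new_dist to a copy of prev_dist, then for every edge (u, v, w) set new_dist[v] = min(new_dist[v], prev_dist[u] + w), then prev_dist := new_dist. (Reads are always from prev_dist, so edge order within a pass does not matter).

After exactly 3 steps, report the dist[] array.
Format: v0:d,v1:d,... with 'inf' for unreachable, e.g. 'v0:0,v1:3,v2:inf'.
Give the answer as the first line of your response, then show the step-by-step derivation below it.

v0:inf,v1:37,v2:inf,v3:inf,v4:0,v5:15,v6:18,v7:5,v8:46

step 1: dist = v0:inf,v1:inf,v2:inf,v3:inf,v4:0,v5:inf,v6:18,v7:5,v8:inf
step 2: dist = v0:inf,v1:37,v2:inf,v3:inf,v4:0,v5:15,v6:18,v7:5,v8:inf
step 3: dist = v0:inf,v1:37,v2:inf,v3:inf,v4:0,v5:15,v6:18,v7:5,v8:46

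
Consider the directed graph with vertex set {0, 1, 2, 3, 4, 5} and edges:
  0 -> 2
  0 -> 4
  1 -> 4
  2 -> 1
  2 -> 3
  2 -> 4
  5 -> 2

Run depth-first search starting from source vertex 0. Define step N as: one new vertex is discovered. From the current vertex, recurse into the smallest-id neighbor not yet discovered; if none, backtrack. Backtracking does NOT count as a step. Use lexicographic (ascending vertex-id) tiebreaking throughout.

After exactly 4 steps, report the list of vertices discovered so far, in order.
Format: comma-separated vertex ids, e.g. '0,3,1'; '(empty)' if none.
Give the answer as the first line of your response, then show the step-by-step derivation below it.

0,2,1,4

step 1: discover 0; path=0; order=0
step 2: discover 2; path=0>2; order=0,2
step 3: discover 1; path=0>2>1; order=0,2,1
step 4: discover 4; path=0>2>1>4; order=0,2,1,4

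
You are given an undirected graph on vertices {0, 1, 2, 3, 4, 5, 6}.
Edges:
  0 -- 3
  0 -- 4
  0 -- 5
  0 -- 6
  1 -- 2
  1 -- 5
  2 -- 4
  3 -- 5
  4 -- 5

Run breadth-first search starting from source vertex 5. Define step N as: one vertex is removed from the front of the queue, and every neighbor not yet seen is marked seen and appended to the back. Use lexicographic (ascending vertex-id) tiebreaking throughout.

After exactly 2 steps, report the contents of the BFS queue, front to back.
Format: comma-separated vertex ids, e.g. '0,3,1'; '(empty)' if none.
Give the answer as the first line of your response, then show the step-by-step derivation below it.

1,3,4,6

step 1: dequeue 5; queue=[0,1,3,4]; order=5
step 2: dequeue 0; queue=[1,3,4,6]; order=5,0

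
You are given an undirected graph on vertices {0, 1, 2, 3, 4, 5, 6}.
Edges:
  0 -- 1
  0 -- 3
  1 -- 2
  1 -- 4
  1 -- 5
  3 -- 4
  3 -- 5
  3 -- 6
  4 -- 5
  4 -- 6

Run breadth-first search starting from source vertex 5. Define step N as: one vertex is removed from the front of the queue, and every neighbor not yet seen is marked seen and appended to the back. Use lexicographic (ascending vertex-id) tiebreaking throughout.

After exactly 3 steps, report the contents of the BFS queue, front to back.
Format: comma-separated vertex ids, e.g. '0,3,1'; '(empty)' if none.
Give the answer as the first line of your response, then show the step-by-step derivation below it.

4,0,2,6

step 1: dequeue 5; queue=[1,3,4]; order=5
step 2: dequeue 1; queue=[3,4,0,2]; order=5,1
step 3: dequeue 3; queue=[4,0,2,6]; order=5,1,3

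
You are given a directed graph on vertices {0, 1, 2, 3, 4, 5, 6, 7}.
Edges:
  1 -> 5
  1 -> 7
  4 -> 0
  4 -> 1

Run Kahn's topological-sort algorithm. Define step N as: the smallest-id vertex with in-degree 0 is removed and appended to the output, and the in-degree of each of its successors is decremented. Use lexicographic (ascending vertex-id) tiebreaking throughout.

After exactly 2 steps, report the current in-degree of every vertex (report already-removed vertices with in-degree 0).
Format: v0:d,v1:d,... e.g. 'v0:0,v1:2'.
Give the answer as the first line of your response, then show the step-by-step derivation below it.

v0:1,v1:1,v2:0,v3:0,v4:0,v5:1,v6:0,v7:1

step 1: output 2; order=[2]; indeg=(1,1,0,0,0,1,0,1)
step 2: output 3; order=[2,3]; indeg=(1,1,0,0,0,1,0,1)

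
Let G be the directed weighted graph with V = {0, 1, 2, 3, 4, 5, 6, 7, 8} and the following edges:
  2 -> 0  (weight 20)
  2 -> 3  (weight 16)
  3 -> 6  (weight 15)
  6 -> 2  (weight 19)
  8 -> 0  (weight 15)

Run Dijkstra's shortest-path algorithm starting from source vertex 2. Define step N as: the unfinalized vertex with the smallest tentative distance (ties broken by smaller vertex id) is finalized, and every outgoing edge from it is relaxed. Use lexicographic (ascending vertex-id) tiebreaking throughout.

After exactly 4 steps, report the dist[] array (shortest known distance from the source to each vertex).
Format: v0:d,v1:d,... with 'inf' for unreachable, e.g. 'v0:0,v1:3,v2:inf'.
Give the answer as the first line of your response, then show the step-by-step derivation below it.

v0:20,v1:inf,v2:0,v3:16,v4:inf,v5:inf,v6:31,v7:inf,v8:inf

step 1: dist = v0:20,v1:inf,v2:0,v3:16,v4:inf,v5:inf,v6:inf,v7:inf,v8:inf
step 2: dist = v0:20,v1:inf,v2:0,v3:16,v4:inf,v5:inf,v6:31,v7:inf,v8:inf
step 3: dist = v0:20,v1:inf,v2:0,v3:16,v4:inf,v5:inf,v6:31,v7:inf,v8:inf
step 4: dist = v0:20,v1:inf,v2:0,v3:16,v4:inf,v5:inf,v6:31,v7:inf,v8:inf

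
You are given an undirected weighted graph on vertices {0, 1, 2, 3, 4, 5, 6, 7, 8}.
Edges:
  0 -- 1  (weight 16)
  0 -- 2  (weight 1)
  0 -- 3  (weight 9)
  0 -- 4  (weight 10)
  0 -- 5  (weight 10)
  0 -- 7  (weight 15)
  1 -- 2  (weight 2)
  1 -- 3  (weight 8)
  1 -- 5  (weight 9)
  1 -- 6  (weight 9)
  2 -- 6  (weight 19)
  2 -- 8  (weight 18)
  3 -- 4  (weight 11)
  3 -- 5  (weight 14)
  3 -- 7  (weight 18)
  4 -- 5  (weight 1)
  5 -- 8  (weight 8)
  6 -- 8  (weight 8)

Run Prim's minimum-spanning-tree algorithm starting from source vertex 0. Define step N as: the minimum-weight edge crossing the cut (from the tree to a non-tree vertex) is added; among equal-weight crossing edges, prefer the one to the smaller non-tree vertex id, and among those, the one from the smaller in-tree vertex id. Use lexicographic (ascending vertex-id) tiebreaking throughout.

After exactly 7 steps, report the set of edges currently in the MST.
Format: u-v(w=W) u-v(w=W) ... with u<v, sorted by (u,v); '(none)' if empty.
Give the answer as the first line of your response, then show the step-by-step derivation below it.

0-2(w=1) 1-2(w=2) 1-3(w=8) 1-5(w=9) 4-5(w=1) 5-8(w=8) 6-8(w=8)

step 1: add edge 0-2 (w=1); MST = {0-2(w=1)}
step 2: add edge 1-2 (w=2); MST = {0-2(w=1) 1-2(w=2)}
step 3: add edge 1-3 (w=8); MST = {0-2(w=1) 1-2(w=2) 1-3(w=8)}
step 4: add edge 1-5 (w=9); MST = {0-2(w=1) 1-2(w=2) 1-3(w=8) 1-5(w=9)}
step 5: add edge 4-5 (w=1); MST = {0-2(w=1) 1-2(w=2) 1-3(w=8) 1-5(w=9) 4-5(w=1)}
step 6: add edge 5-8 (w=8); MST = {0-2(w=1) 1-2(w=2) 1-3(w=8) 1-5(w=9) 4-5(w=1) 5-8(w=8)}
step 7: add edge 6-8 (w=8); MST = {0-2(w=1) 1-2(w=2) 1-3(w=8) 1-5(w=9) 4-5(w=1) 5-8(w=8) 6-8(w=8)}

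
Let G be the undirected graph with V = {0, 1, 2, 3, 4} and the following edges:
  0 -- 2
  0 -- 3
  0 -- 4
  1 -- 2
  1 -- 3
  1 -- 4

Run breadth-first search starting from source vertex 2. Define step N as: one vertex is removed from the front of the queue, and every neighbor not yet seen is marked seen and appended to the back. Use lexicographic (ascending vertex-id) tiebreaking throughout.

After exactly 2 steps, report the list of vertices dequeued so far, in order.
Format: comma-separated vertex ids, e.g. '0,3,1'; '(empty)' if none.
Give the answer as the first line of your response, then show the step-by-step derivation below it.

2,0

step 1: dequeue 2; queue=[0,1]; order=2
step 2: dequeue 0; queue=[1,3,4]; order=2,0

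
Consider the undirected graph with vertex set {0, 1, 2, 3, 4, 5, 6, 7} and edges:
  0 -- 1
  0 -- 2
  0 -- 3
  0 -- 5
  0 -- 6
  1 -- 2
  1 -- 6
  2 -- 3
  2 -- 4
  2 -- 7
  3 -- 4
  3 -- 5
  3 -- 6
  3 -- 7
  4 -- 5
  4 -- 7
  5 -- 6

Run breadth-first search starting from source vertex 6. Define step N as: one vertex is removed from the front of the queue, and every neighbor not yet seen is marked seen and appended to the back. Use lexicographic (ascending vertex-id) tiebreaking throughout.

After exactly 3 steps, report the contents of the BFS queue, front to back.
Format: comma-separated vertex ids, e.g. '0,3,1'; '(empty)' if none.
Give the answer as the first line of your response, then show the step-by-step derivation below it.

3,5,2

step 1: dequeue 6; queue=[0,1,3,5]; order=6
step 2: dequeue 0; queue=[1,3,5,2]; order=6,0
step 3: dequeue 1; queue=[3,5,2]; order=6,0,1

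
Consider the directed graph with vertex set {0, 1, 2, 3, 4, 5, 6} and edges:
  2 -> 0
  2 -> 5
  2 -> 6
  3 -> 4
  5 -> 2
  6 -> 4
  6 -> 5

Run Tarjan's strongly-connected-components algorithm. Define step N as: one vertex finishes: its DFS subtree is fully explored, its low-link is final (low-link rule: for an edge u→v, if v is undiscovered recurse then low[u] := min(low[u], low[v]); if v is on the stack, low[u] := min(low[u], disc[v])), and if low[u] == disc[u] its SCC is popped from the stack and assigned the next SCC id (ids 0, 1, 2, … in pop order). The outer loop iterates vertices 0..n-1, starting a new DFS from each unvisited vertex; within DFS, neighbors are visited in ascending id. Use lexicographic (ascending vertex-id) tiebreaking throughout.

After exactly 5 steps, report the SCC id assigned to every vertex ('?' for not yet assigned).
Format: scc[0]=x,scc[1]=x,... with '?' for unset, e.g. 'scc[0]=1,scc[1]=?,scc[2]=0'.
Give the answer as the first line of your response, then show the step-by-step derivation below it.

scc[0]=0,scc[1]=1,scc[2]=?,scc[3]=?,scc[4]=2,scc[5]=?,scc[6]=?

step 1: low=(low[0]=0,low[1]=?,low[2]=?,low[3]=?,low[4]=?,low[5]=?,low[6]=?); scc=(scc[0]=0,scc[1]=?,scc[2]=?,scc[3]=?,scc[4]=?,scc[5]=?,scc[6]=?)
step 2: low=(low[0]=0,low[1]=1,low[2]=?,low[3]=?,low[4]=?,low[5]=?,low[6]=?); scc=(scc[0]=0,scc[1]=1,scc[2]=?,scc[3]=?,scc[4]=?,scc[5]=?,scc[6]=?)
step 3: low=(low[0]=0,low[1]=1,low[2]=2,low[3]=?,low[4]=?,low[5]=2,low[6]=?); scc=(scc[0]=0,scc[1]=1,scc[2]=?,scc[3]=?,scc[4]=?,scc[5]=?,scc[6]=?)
step 4: low=(low[0]=0,low[1]=1,low[2]=2,low[3]=?,low[4]=5,low[5]=2,low[6]=4); scc=(scc[0]=0,scc[1]=1,scc[2]=?,scc[3]=?,scc[4]=2,scc[5]=?,scc[6]=?)
step 5: low=(low[0]=0,low[1]=1,low[2]=2,low[3]=?,low[4]=5,low[5]=2,low[6]=3); scc=(scc[0]=0,scc[1]=1,scc[2]=?,scc[3]=?,scc[4]=2,scc[5]=?,scc[6]=?)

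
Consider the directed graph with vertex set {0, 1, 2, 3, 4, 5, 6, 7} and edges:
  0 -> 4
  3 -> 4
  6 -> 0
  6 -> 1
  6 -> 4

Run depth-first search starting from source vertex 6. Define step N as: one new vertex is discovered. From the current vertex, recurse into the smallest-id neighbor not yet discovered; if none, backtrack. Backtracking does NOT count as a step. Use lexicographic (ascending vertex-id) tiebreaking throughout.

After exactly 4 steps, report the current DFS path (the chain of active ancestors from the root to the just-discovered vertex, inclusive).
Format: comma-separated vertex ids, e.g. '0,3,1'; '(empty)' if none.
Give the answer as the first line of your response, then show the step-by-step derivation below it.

6,1

step 1: discover 6; path=6; order=6
step 2: discover 0; path=6>0; order=6,0
step 3: discover 4; path=6>0>4; order=6,0,4
step 4: discover 1; path=6>1; order=6,0,4,1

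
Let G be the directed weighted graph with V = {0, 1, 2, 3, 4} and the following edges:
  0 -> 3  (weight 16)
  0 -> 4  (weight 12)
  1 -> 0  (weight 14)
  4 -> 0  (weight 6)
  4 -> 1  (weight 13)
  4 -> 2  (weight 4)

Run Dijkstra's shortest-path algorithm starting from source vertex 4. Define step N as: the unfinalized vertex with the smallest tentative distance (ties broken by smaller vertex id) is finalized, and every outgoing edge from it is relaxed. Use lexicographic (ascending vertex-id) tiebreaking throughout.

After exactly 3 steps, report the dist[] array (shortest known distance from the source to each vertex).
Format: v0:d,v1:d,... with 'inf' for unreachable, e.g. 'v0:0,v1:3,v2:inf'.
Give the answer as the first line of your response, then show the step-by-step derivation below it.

v0:6,v1:13,v2:4,v3:22,v4:0

step 1: dist = v0:6,v1:13,v2:4,v3:inf,v4:0
step 2: dist = v0:6,v1:13,v2:4,v3:inf,v4:0
step 3: dist = v0:6,v1:13,v2:4,v3:22,v4:0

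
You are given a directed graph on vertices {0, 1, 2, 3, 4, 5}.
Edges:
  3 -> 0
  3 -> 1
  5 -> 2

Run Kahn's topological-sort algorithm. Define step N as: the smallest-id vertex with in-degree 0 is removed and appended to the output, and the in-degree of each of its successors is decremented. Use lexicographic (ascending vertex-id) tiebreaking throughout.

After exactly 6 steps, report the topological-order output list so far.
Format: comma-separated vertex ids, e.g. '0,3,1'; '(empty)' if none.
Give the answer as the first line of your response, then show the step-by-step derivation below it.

3,0,1,4,5,2

step 1: output 3; order=[3]; indeg=(0,0,1,0,0,0)
step 2: output 0; order=[3,0]; indeg=(0,0,1,0,0,0)
step 3: output 1; order=[3,0,1]; indeg=(0,0,1,0,0,0)
step 4: output 4; order=[3,0,1,4]; indeg=(0,0,1,0,0,0)
step 5: output 5; order=[3,0,1,4,5]; indeg=(0,0,0,0,0,0)
step 6: output 2; order=[3,0,1,4,5,2]; indeg=(0,0,0,0,0,0)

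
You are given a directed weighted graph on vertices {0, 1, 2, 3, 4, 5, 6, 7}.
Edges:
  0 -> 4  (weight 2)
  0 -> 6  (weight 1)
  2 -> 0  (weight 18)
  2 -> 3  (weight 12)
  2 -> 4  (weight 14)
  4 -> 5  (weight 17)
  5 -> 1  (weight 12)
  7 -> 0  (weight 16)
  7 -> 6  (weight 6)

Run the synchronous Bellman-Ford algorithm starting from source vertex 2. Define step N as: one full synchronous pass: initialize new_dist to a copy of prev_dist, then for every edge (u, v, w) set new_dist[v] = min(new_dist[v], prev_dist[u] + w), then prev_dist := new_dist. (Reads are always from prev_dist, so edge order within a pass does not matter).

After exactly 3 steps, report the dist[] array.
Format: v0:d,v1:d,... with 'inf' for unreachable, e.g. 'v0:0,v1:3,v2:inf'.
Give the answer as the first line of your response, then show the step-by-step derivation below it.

v0:18,v1:43,v2:0,v3:12,v4:14,v5:31,v6:19,v7:inf

step 1: dist = v0:18,v1:inf,v2:0,v3:12,v4:14,v5:inf,v6:inf,v7:inf
step 2: dist = v0:18,v1:inf,v2:0,v3:12,v4:14,v5:31,v6:19,v7:inf
step 3: dist = v0:18,v1:43,v2:0,v3:12,v4:14,v5:31,v6:19,v7:inf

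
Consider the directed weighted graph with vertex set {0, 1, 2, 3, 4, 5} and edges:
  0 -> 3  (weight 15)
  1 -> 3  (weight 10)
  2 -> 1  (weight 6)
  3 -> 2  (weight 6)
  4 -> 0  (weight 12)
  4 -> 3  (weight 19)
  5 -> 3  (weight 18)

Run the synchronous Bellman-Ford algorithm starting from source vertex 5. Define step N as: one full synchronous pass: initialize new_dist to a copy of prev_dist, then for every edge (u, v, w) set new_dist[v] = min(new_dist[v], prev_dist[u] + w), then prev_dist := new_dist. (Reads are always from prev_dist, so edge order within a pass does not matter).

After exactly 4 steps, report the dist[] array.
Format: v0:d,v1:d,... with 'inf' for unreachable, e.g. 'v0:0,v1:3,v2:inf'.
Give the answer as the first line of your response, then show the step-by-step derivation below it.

v0:inf,v1:30,v2:24,v3:18,v4:inf,v5:0

step 1: dist = v0:inf,v1:inf,v2:inf,v3:18,v4:inf,v5:0
step 2: dist = v0:inf,v1:inf,v2:24,v3:18,v4:inf,v5:0
step 3: dist = v0:inf,v1:30,v2:24,v3:18,v4:inf,v5:0
step 4: dist = v0:inf,v1:30,v2:24,v3:18,v4:inf,v5:0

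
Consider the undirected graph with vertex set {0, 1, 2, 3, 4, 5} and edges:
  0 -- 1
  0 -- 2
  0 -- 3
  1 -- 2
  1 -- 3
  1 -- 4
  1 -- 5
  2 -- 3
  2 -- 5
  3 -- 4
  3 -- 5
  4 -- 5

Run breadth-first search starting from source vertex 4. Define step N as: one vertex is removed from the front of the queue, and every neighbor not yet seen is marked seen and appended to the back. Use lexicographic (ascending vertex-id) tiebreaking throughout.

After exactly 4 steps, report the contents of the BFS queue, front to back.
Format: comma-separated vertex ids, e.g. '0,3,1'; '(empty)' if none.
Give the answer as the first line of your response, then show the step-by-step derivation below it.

0,2

step 1: dequeue 4; queue=[1,3,5]; order=4
step 2: dequeue 1; queue=[3,5,0,2]; order=4,1
step 3: dequeue 3; queue=[5,0,2]; order=4,1,3
step 4: dequeue 5; queue=[0,2]; order=4,1,3,5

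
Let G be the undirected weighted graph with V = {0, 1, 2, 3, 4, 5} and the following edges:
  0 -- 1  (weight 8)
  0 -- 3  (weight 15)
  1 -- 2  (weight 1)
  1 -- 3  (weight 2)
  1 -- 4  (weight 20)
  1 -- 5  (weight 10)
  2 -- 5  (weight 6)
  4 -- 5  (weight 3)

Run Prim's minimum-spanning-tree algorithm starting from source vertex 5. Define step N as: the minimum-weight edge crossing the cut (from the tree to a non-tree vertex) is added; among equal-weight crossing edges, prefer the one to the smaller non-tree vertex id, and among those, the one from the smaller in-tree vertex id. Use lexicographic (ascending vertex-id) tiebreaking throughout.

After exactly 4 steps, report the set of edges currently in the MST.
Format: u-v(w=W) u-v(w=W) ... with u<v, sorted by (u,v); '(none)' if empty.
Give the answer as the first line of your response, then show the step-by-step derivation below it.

1-2(w=1) 1-3(w=2) 2-5(w=6) 4-5(w=3)

step 1: add edge 4-5 (w=3); MST = {4-5(w=3)}
step 2: add edge 2-5 (w=6); MST = {2-5(w=6) 4-5(w=3)}
step 3: add edge 1-2 (w=1); MST = {1-2(w=1) 2-5(w=6) 4-5(w=3)}
step 4: add edge 1-3 (w=2); MST = {1-2(w=1) 1-3(w=2) 2-5(w=6) 4-5(w=3)}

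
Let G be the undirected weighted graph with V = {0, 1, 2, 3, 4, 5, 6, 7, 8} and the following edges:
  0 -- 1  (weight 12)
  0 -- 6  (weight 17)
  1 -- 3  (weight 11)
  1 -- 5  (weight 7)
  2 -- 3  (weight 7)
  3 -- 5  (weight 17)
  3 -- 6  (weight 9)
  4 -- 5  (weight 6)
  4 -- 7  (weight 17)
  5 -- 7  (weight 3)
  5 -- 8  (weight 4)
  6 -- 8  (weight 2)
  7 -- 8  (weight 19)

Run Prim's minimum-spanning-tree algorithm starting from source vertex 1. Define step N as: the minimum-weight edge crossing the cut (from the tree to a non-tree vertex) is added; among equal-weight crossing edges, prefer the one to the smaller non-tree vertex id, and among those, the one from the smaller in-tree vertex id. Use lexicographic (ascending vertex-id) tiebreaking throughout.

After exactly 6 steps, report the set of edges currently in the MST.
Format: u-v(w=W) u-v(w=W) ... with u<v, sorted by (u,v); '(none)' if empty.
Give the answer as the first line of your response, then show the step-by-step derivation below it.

1-5(w=7) 3-6(w=9) 4-5(w=6) 5-7(w=3) 5-8(w=4) 6-8(w=2)

step 1: add edge 1-5 (w=7); MST = {1-5(w=7)}
step 2: add edge 5-7 (w=3); MST = {1-5(w=7) 5-7(w=3)}
step 3: add edge 5-8 (w=4); MST = {1-5(w=7) 5-7(w=3) 5-8(w=4)}
step 4: add edge 6-8 (w=2); MST = {1-5(w=7) 5-7(w=3) 5-8(w=4) 6-8(w=2)}
step 5: add edge 4-5 (w=6); MST = {1-5(w=7) 4-5(w=6) 5-7(w=3) 5-8(w=4) 6-8(w=2)}
step 6: add edge 3-6 (w=9); MST = {1-5(w=7) 3-6(w=9) 4-5(w=6) 5-7(w=3) 5-8(w=4) 6-8(w=2)}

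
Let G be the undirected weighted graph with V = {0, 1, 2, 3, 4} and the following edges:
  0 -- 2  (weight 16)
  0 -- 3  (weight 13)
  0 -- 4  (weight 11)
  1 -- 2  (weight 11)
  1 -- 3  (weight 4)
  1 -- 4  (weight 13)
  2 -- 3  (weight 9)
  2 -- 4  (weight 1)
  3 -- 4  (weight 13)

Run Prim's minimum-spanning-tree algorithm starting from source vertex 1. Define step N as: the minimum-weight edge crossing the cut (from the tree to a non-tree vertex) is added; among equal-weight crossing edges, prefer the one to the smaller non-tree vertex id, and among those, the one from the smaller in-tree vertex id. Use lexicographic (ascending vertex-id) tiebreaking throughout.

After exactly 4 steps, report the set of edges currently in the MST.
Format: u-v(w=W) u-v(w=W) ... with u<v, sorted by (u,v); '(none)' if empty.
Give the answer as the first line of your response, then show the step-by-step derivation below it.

0-4(w=11) 1-3(w=4) 2-3(w=9) 2-4(w=1)

step 1: add edge 1-3 (w=4); MST = {1-3(w=4)}
step 2: add edge 2-3 (w=9); MST = {1-3(w=4) 2-3(w=9)}
step 3: add edge 2-4 (w=1); MST = {1-3(w=4) 2-3(w=9) 2-4(w=1)}
step 4: add edge 0-4 (w=11); MST = {0-4(w=11) 1-3(w=4) 2-3(w=9) 2-4(w=1)}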